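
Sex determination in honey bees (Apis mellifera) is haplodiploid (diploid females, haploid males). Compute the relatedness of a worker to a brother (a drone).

0.25

Her haploid brother carries none of their father's genes and a random half of their mother's genome; that half matches the maternal half of her own genome with probability 1/2: r = 1/2 · 1/2 = 1/4.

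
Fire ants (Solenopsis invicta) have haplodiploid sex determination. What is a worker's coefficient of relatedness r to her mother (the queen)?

0.5

One meiotic link between diploid queen and diploid daughter: r = 1/2.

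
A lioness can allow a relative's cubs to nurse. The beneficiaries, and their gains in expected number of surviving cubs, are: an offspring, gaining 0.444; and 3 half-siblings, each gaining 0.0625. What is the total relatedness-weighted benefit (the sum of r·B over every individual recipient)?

0.268875

r to an offspring = 1/2 (one parent–offspring link: r = (1/2)^1 = 1/2).
r to a half-sibling = 1/4 (half-sibs share one parent — one path of length 2: r = (1/2)^2 = 1/4).
Summing one r·B term per recipient: 1·0.5·0.444 + 3·0.25·0.0625 = 0.268875.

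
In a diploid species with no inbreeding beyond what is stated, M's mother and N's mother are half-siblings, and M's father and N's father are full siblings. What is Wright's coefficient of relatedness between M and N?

Wright's path rule: contributions from independent ancestry routes add.
M and N are related in two ways: half first cousins through their mothers (r = 1/16) and first cousins through their fathers (r = 1/8).
r = 1/16 + 1/8 = 0.1875.

0.1875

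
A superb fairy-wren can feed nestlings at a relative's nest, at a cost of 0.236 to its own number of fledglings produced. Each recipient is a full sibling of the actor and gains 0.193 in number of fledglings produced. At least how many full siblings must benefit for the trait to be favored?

r to a full sibling = 0.5 (full sibs share both parents — two paths of length 2: r = 2·(1/2)^2 = 1/2).
Hamilton's rule: n·r·B > C  ⇒  n > C/(r·B) = 0.236/(0.5·0.193) = 2.446.
The smallest integer exceeding 2.446 is 3.

3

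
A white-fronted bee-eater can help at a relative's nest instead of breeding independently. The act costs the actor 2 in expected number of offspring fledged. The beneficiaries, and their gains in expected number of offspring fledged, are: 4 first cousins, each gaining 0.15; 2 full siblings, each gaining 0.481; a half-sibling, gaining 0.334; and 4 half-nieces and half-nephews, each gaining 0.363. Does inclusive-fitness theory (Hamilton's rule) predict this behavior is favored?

Hamilton's rule: the trait is favored when the sum of r·B over every recipient exceeds the actor's cost C.
r to a first cousin = 1/8 (first cousins share one grandparent pair — two paths of length 4: r = 2·(1/2)^4 = 1/8).
r to a full sibling = 1/2 (full sibs share both parents — two paths of length 2: r = 2·(1/2)^2 = 1/2).
r to a half-sibling = 0.25 (half-sibs share one parent — one path of length 2: r = (1/2)^2 = 1/4).
r to a half-niece or half-nephew = 1/8 (half-aunt/uncle↔niece/nephew: one path of length 3: r = (1/2)^3 = 1/8).
Summing one r·B term per recipient: 4·0.125·0.15 + 2·0.5·0.481 + 1·0.25·0.334 + 4·0.125·0.363 = 0.821.
0.821 < 2: the indirect benefit is less than the cost.

No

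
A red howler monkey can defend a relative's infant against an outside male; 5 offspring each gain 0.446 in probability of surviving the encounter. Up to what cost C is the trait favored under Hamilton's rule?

1.115

r to an offspring = 1/2 (one parent–offspring link: r = (1/2)^1 = 1/2).
Hamilton's rule: n·r·B > C, so the trait is favored while C < n·r·B = 5·0.5·0.446 = 1.115.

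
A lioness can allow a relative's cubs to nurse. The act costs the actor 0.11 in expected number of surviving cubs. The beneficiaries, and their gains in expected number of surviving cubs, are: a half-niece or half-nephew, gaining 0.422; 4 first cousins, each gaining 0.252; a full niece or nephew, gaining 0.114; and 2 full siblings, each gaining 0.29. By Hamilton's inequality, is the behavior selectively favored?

Hamilton's rule: the trait is favored when the sum of r·B over every recipient exceeds the actor's cost C.
r to a half-niece or half-nephew = 1/8 (half-aunt/uncle↔niece/nephew: one path of length 3: r = (1/2)^3 = 1/8).
r to a first cousin = 0.125 (first cousins share one grandparent pair — two paths of length 4: r = 2·(1/2)^4 = 1/8).
r to a full niece or nephew = 1/4 (full aunt/uncle↔niece/nephew: two paths of length 3 through the shared grandparent pair: r = 2·(1/2)^3 = 1/4).
r to a full sibling = 0.5 (full sibs share both parents — two paths of length 2: r = 2·(1/2)^2 = 1/2).
Summing one r·B term per recipient: 1·0.125·0.422 + 4·0.125·0.252 + 1·0.25·0.114 + 2·0.5·0.29 = 0.49725.
0.49725 > 0.11: the indirect benefit exceeds the cost.

Yes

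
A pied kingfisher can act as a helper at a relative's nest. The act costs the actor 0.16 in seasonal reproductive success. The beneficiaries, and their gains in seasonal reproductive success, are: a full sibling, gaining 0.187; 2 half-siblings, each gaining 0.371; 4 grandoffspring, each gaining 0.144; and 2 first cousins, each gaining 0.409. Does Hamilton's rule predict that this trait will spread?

Hamilton's rule: the trait is favored when the sum of r·B over every recipient exceeds the actor's cost C.
r to a full sibling = 0.5 (full sibs share both parents — two paths of length 2: r = 2·(1/2)^2 = 1/2).
r to a half-sibling = 1/4 (half-sibs share one parent — one path of length 2: r = (1/2)^2 = 1/4).
r to a grandoffspring = 0.25 (two parent–offspring links: r = (1/2)^2 = 1/4).
r to a first cousin = 0.125 (first cousins share one grandparent pair — two paths of length 4: r = 2·(1/2)^4 = 1/8).
Summing one r·B term per recipient: 1·0.5·0.187 + 2·0.25·0.371 + 4·0.25·0.144 + 2·0.125·0.409 = 0.52525.
0.52525 > 0.16: the indirect benefit exceeds the cost.

Yes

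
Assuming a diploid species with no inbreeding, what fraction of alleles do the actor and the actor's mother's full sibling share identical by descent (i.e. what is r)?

Each parent–offspring link contributes a factor of 1/2, and independent paths through distinct common ancestors add.
Full aunt/uncle↔niece/nephew: two paths of length 3 through the shared grandparent pair: r = 2·(1/2)^3 = 1/4.

0.25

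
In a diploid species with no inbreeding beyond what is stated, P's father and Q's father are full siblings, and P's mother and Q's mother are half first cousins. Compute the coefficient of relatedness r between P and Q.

0.140625

Independent pedigree routes through distinct common ancestors add.
P and Q are related in two ways: first cousins through their fathers (r = 1/8) and half second cousins through their mothers (r = 1/64).
r = 1/8 + 1/64 = 0.140625.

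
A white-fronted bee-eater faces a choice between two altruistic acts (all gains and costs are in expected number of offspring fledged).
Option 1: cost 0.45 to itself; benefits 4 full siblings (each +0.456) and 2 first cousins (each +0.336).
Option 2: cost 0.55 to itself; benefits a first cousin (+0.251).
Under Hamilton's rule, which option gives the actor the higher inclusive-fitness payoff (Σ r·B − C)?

Option 1: r to a full sibling = 0.5.
Option 1: r to a first cousin = 0.125.
Option 1: Σ r·B − C = (4·0.5·0.456 + 2·0.125·0.336) − 0.45 = 0.546.
Option 2: r to a first cousin = 0.125.
Option 2: Σ r·B − C = (1·0.125·0.251) − 0.55 = -0.518625.
Option 1 has the higher net inclusive-fitness payoff.

Option 1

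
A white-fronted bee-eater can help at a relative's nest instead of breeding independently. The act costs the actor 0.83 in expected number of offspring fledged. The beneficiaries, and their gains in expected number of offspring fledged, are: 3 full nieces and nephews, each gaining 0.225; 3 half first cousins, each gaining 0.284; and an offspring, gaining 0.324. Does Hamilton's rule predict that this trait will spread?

Hamilton's rule: the trait is favored when the sum of r·B over every recipient exceeds the actor's cost C.
r to a full niece or nephew = 1/4 (full aunt/uncle↔niece/nephew: two paths of length 3 through the shared grandparent pair: r = 2·(1/2)^3 = 1/4).
r to a half first cousin = 0.0625 (half first cousins share one grandparent — one path of length 4: r = (1/2)^4 = 1/16).
r to an offspring = 1/2 (one parent–offspring link: r = (1/2)^1 = 1/2).
Summing one r·B term per recipient: 3·0.25·0.225 + 3·0.0625·0.284 + 1·0.5·0.324 = 0.384.
0.384 < 0.83: the indirect benefit is less than the cost.

No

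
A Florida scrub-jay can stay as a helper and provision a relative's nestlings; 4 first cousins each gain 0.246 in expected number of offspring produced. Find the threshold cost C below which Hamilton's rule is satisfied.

r to a first cousin = 1/8 (first cousins share one grandparent pair — two paths of length 4: r = 2·(1/2)^4 = 1/8).
Hamilton's rule: n·r·B > C, so the trait is favored while C < n·r·B = 4·0.125·0.246 = 0.123.

0.123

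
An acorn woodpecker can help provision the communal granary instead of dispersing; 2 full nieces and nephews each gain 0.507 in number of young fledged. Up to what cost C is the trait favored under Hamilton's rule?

r to a full niece or nephew = 0.25 (full aunt/uncle↔niece/nephew: two paths of length 3 through the shared grandparent pair: r = 2·(1/2)^3 = 1/4).
Hamilton's rule: n·r·B > C, so the trait is favored while C < n·r·B = 2·0.25·0.507 = 0.2535.

0.2535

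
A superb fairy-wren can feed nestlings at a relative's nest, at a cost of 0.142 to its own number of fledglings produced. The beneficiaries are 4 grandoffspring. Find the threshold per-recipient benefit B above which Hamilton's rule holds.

r to a grandoffspring = 1/4 (two parent–offspring links: r = (1/2)^2 = 1/4).
Hamilton's rule with n recipients of equal r: n·r·B > C, so B > C/(n·r) = 0.142/(4·0.25) = 0.142.

0.142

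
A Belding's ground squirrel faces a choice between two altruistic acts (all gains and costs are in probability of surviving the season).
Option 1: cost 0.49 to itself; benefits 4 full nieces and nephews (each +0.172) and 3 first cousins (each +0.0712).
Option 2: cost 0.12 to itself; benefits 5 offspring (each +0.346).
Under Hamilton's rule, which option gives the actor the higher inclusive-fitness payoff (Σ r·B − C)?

Option 2

Option 1: r to a full niece or nephew = 0.25.
Option 1: r to a first cousin = 0.125.
Option 1: Σ r·B − C = (4·0.25·0.172 + 3·0.125·0.0712) − 0.49 = -0.2913.
Option 2: r to an offspring = 0.5.
Option 2: Σ r·B − C = (5·0.5·0.346) − 0.12 = 0.745.
Option 2 has the higher net inclusive-fitness payoff.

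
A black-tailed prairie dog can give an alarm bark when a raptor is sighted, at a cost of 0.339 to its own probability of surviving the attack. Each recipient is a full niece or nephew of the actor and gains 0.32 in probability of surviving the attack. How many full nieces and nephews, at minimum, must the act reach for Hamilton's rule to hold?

r to a full niece or nephew = 0.25 (full aunt/uncle↔niece/nephew: two paths of length 3 through the shared grandparent pair: r = 2·(1/2)^3 = 1/4).
Hamilton's rule: n·r·B > C  ⇒  n > C/(r·B) = 0.339/(0.25·0.32) = 4.237.
The smallest integer exceeding 4.237 is 5.

5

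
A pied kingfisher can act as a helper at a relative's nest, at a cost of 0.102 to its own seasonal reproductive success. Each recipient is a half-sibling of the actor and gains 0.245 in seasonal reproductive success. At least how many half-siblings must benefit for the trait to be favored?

r to a half-sibling = 1/4 (half-sibs share one parent — one path of length 2: r = (1/2)^2 = 1/4).
Hamilton's rule: n·r·B > C  ⇒  n > C/(r·B) = 0.102/(0.25·0.245) = 1.665.
The smallest integer exceeding 1.665 is 2.

2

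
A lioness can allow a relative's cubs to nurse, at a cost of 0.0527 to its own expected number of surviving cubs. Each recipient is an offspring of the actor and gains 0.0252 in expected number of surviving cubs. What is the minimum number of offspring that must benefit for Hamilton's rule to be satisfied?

5

r to an offspring = 0.5 (one parent–offspring link: r = (1/2)^1 = 1/2).
Hamilton's rule: n·r·B > C  ⇒  n > C/(r·B) = 0.0527/(0.5·0.0252) = 4.183.
The smallest integer exceeding 4.183 is 5.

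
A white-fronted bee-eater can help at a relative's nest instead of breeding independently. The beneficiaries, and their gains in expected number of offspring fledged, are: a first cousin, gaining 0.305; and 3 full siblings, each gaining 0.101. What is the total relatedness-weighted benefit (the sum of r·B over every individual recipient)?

0.189625

r to a first cousin = 1/8 (first cousins share one grandparent pair — two paths of length 4: r = 2·(1/2)^4 = 1/8).
r to a full sibling = 1/2 (full sibs share both parents — two paths of length 2: r = 2·(1/2)^2 = 1/2).
Summing one r·B term per recipient: 1·0.125·0.305 + 3·0.5·0.101 = 0.189625.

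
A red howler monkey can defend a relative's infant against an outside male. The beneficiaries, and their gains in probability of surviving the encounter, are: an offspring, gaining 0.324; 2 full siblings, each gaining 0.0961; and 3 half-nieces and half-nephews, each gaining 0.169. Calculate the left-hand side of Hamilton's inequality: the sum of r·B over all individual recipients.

r to an offspring = 1/2 (one parent–offspring link: r = (1/2)^1 = 1/2).
r to a full sibling = 0.5 (full sibs share both parents — two paths of length 2: r = 2·(1/2)^2 = 1/2).
r to a half-niece or half-nephew = 0.125 (half-aunt/uncle↔niece/nephew: one path of length 3: r = (1/2)^3 = 1/8).
Summing one r·B term per recipient: 1·0.5·0.324 + 2·0.5·0.0961 + 3·0.125·0.169 = 0.321475.

0.321475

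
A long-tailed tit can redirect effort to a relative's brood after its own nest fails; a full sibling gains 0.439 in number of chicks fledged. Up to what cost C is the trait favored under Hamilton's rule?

r to a full sibling = 0.5 (full sibs share both parents — two paths of length 2: r = 2·(1/2)^2 = 1/2).
Hamilton's rule: n·r·B > C, so the trait is favored while C < n·r·B = 1·0.5·0.439 = 0.2195.

0.2195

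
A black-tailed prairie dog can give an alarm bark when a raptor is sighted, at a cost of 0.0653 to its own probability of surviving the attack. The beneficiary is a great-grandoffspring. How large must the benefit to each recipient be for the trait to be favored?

0.5224

r to a great-grandoffspring = 0.125 (three parent–offspring links: r = (1/2)^3 = 1/8).
Hamilton's rule with n recipients of equal r: n·r·B > C, so B > C/(n·r) = 0.0653/(1·0.125) = 0.5224.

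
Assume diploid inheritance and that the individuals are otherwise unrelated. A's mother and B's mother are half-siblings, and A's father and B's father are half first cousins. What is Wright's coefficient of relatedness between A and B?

0.078125

Relatedness sums over independent paths through distinct common ancestors.
A and B are related in two ways: half first cousins through their mothers (r = 1/16) and half second cousins through their fathers (r = 1/64).
r = 1/16 + 1/64 = 0.078125.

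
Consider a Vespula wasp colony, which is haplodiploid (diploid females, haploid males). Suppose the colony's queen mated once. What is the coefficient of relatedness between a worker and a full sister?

0.75

Haplodiploid full sisters inherit their father's entire haploid genome identically (contributing 1/2) and on average half of their mother's contribution (1/2 · 1/2 = 1/4); r = 1/2 + 1/4 = 3/4.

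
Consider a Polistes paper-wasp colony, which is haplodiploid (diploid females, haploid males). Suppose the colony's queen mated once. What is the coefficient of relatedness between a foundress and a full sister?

0.75

Haplodiploid full sisters inherit their father's entire haploid genome identically (contributing 1/2) and on average half of their mother's contribution (1/2 · 1/2 = 1/4); r = 1/2 + 1/4 = 3/4.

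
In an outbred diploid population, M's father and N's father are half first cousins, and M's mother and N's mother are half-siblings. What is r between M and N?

0.078125

Wright's path rule: contributions from independent ancestry routes add.
M and N are related in two ways: half second cousins through their fathers (r = 1/64) and half first cousins through their mothers (r = 1/16).
r = 1/64 + 1/16 = 0.078125.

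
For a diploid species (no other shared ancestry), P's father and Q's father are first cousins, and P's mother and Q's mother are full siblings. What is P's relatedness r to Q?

With two independent routes of shared ancestry, r is the sum of the two contributions.
P and Q are related in two ways: second cousins through their fathers (r = 1/32) and first cousins through their mothers (r = 1/8).
r = 1/32 + 1/8 = 5/32 = 0.15625.

0.15625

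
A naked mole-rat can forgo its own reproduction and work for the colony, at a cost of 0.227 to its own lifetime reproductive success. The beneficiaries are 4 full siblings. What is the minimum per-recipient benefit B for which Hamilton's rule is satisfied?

0.1135

r to a full sibling = 0.5 (full sibs share both parents — two paths of length 2: r = 2·(1/2)^2 = 1/2).
Hamilton's rule with n recipients of equal r: n·r·B > C, so B > C/(n·r) = 0.227/(4·0.5) = 0.1135.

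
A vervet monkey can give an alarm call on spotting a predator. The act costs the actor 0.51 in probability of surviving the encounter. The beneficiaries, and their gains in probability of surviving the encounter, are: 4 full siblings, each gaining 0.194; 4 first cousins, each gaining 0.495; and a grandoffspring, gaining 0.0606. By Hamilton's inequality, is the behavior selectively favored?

Hamilton's rule: the trait is favored when the sum of r·B over every recipient exceeds the actor's cost C.
r to a full sibling = 0.5 (full sibs share both parents — two paths of length 2: r = 2·(1/2)^2 = 1/2).
r to a first cousin = 0.125 (first cousins share one grandparent pair — two paths of length 4: r = 2·(1/2)^4 = 1/8).
r to a grandoffspring = 0.25 (two parent–offspring links: r = (1/2)^2 = 1/4).
Summing one r·B term per recipient: 4·0.5·0.194 + 4·0.125·0.495 + 1·0.25·0.0606 = 0.65065.
0.65065 > 0.51: the indirect benefit exceeds the cost.

Yes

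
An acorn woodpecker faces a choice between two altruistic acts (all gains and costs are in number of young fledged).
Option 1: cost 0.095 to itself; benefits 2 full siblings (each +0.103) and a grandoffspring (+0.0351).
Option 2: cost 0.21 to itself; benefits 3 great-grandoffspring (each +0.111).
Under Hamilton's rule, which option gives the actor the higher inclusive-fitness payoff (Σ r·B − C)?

Option 1: r to a full sibling = 0.5.
Option 1: r to a grandoffspring = 0.25.
Option 1: Σ r·B − C = (2·0.5·0.103 + 1·0.25·0.0351) − 0.095 = 0.016775.
Option 2: r to a great-grandoffspring = 0.125.
Option 2: Σ r·B − C = (3·0.125·0.111) − 0.21 = -0.168375.
Option 1 has the higher net inclusive-fitness payoff.

Option 1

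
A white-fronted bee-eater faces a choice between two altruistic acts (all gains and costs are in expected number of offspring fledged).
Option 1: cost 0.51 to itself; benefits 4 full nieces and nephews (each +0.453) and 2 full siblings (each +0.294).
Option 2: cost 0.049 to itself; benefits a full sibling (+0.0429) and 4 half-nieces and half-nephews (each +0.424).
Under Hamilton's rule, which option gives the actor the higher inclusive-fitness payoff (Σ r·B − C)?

Option 1: r to a full niece or nephew = 0.25.
Option 1: r to a full sibling = 0.5.
Option 1: Σ r·B − C = (4·0.25·0.453 + 2·0.5·0.294) − 0.51 = 0.237.
Option 2: r to a full sibling = 0.5.
Option 2: r to a half-niece or half-nephew = 0.125.
Option 2: Σ r·B − C = (1·0.5·0.0429 + 4·0.125·0.424) − 0.049 = 0.18445.
Option 1 has the higher net inclusive-fitness payoff.

Option 1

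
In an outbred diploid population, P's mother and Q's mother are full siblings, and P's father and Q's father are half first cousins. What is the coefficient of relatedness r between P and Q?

0.140625

Independent pedigree routes through distinct common ancestors add.
P and Q are related in two ways: first cousins through their mothers (r = 1/8) and half second cousins through their fathers (r = 1/64).
r = 1/8 + 1/64 = 9/64 = 0.140625.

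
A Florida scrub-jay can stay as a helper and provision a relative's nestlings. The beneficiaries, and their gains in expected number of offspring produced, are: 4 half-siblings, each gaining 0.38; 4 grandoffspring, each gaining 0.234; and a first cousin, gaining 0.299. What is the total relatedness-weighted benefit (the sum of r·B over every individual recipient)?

0.651375

r to a half-sibling = 0.25 (half-sibs share one parent — one path of length 2: r = (1/2)^2 = 1/4).
r to a grandoffspring = 1/4 (two parent–offspring links: r = (1/2)^2 = 1/4).
r to a first cousin = 1/8 (first cousins share one grandparent pair — two paths of length 4: r = 2·(1/2)^4 = 1/8).
Summing one r·B term per recipient: 4·0.25·0.38 + 4·0.25·0.234 + 1·0.125·0.299 = 0.651375.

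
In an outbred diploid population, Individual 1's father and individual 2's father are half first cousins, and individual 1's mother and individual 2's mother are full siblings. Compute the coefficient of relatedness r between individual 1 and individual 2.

Wright's path rule: contributions from independent ancestry routes add.
Individual 1 and individual 2 are related in two ways: half second cousins through their fathers (r = 1/64) and first cousins through their mothers (r = 1/8).
r = 1/64 + 1/8 = 9/64 = 0.140625.

0.140625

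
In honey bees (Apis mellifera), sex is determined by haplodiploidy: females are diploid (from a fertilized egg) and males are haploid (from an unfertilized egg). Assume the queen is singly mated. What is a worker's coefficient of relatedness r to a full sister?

Haplodiploid full sisters inherit their father's entire haploid genome identically (contributing 1/2) and on average half of their mother's contribution (1/2 · 1/2 = 1/4); r = 1/2 + 1/4 = 3/4.

0.75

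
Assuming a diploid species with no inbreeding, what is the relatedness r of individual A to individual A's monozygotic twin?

1

Each parent–offspring link contributes a factor of 1/2, and independent paths through distinct common ancestors add.
Monozygotic twins share every allele identical by descent: r = 1.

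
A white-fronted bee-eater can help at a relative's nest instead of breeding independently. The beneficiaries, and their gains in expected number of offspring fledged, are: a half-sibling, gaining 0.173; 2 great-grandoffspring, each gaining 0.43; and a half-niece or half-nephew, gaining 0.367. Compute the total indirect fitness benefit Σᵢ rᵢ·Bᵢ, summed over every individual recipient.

r to a half-sibling = 0.25 (half-sibs share one parent — one path of length 2: r = (1/2)^2 = 1/4).
r to a great-grandoffspring = 1/8 (three parent–offspring links: r = (1/2)^3 = 1/8).
r to a half-niece or half-nephew = 0.125 (half-aunt/uncle↔niece/nephew: one path of length 3: r = (1/2)^3 = 1/8).
Summing one r·B term per recipient: 1·0.25·0.173 + 2·0.125·0.43 + 1·0.125·0.367 = 0.196625.

0.196625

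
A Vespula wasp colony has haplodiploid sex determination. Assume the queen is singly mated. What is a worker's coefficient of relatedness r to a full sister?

Haplodiploid full sisters inherit their father's entire haploid genome identically (contributing 1/2) and on average half of their mother's contribution (1/2 · 1/2 = 1/4); r = 1/2 + 1/4 = 3/4.

0.75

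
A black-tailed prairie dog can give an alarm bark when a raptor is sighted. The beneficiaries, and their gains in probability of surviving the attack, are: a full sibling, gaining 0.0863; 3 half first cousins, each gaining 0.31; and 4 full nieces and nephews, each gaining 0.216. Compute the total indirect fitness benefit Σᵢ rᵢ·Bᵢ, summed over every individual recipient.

r to a full sibling = 1/2 (full sibs share both parents — two paths of length 2: r = 2·(1/2)^2 = 1/2).
r to a half first cousin = 0.0625 (half first cousins share one grandparent — one path of length 4: r = (1/2)^4 = 1/16).
r to a full niece or nephew = 1/4 (full aunt/uncle↔niece/nephew: two paths of length 3 through the shared grandparent pair: r = 2·(1/2)^3 = 1/4).
Summing one r·B term per recipient: 1·0.5·0.0863 + 3·0.0625·0.31 + 4·0.25·0.216 = 0.317275.

0.317275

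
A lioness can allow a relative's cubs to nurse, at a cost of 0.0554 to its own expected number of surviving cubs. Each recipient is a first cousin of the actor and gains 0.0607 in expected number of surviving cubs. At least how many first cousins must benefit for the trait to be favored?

8

r to a first cousin = 0.125 (first cousins share one grandparent pair — two paths of length 4: r = 2·(1/2)^4 = 1/8).
Hamilton's rule: n·r·B > C  ⇒  n > C/(r·B) = 0.0554/(0.125·0.0607) = 7.301.
The smallest integer exceeding 7.301 is 8.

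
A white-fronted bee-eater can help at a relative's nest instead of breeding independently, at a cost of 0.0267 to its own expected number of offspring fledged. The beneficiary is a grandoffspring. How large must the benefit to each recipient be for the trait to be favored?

r to a grandoffspring = 1/4 (two parent–offspring links: r = (1/2)^2 = 1/4).
Hamilton's rule with n recipients of equal r: n·r·B > C, so B > C/(n·r) = 0.0267/(1·0.25) = 0.1068.

0.1068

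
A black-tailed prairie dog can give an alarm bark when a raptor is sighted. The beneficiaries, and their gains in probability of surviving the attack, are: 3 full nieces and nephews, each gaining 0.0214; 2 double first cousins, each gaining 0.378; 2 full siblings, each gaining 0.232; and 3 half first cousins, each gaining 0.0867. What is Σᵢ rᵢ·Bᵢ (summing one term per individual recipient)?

0.45330625

r to a full niece or nephew = 0.25 (full aunt/uncle↔niece/nephew: two paths of length 3 through the shared grandparent pair: r = 2·(1/2)^3 = 1/4).
r to a double first cousin = 1/4 (double first cousins share both grandparent pairs — four paths of length 4: r = 4·(1/2)^4 = 1/4).
r to a full sibling = 0.5 (full sibs share both parents — two paths of length 2: r = 2·(1/2)^2 = 1/2).
r to a half first cousin = 1/16 (half first cousins share one grandparent — one path of length 4: r = (1/2)^4 = 1/16).
Summing one r·B term per recipient: 3·0.25·0.0214 + 2·0.25·0.378 + 2·0.5·0.232 + 3·0.0625·0.0867 = 0.45330625.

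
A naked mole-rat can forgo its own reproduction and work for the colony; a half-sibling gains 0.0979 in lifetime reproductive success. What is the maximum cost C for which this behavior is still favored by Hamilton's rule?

r to a half-sibling = 1/4 (half-sibs share one parent — one path of length 2: r = (1/2)^2 = 1/4).
Hamilton's rule: n·r·B > C, so the trait is favored while C < n·r·B = 1·0.25·0.0979 = 0.024475.

0.024475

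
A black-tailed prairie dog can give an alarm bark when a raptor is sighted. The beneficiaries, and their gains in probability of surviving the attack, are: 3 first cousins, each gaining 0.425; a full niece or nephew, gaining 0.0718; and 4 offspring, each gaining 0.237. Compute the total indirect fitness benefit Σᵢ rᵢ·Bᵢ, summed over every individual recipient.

r to a first cousin = 0.125 (first cousins share one grandparent pair — two paths of length 4: r = 2·(1/2)^4 = 1/8).
r to a full niece or nephew = 1/4 (full aunt/uncle↔niece/nephew: two paths of length 3 through the shared grandparent pair: r = 2·(1/2)^3 = 1/4).
r to an offspring = 0.5 (one parent–offspring link: r = (1/2)^1 = 1/2).
Summing one r·B term per recipient: 3·0.125·0.425 + 1·0.25·0.0718 + 4·0.5·0.237 = 0.651325.

0.651325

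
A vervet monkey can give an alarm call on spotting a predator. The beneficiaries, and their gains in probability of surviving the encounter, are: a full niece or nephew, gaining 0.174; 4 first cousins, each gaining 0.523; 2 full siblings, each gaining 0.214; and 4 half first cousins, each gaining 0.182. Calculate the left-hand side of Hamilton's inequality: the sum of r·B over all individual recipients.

0.5645

r to a full niece or nephew = 0.25 (full aunt/uncle↔niece/nephew: two paths of length 3 through the shared grandparent pair: r = 2·(1/2)^3 = 1/4).
r to a first cousin = 0.125 (first cousins share one grandparent pair — two paths of length 4: r = 2·(1/2)^4 = 1/8).
r to a full sibling = 0.5 (full sibs share both parents — two paths of length 2: r = 2·(1/2)^2 = 1/2).
r to a half first cousin = 1/16 (half first cousins share one grandparent — one path of length 4: r = (1/2)^4 = 1/16).
Summing one r·B term per recipient: 1·0.25·0.174 + 4·0.125·0.523 + 2·0.5·0.214 + 4·0.0625·0.182 = 0.5645.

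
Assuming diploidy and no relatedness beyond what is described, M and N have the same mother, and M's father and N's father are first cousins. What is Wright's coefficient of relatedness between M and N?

With two independent routes of shared ancestry, r is the sum of the two contributions.
M and N are related in two ways: half-sibs through their shared mother (r = 1/4) and second cousins through their fathers (r = 1/32).
r = 1/4 + 1/32 = 0.28125.

0.28125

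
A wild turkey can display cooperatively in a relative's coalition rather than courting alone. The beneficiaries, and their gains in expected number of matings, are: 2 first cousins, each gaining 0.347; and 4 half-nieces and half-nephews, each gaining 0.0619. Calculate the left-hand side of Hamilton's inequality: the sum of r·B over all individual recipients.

r to a first cousin = 1/8 (first cousins share one grandparent pair — two paths of length 4: r = 2·(1/2)^4 = 1/8).
r to a half-niece or half-nephew = 0.125 (half-aunt/uncle↔niece/nephew: one path of length 3: r = (1/2)^3 = 1/8).
Summing one r·B term per recipient: 2·0.125·0.347 + 4·0.125·0.0619 = 0.1177.

0.1177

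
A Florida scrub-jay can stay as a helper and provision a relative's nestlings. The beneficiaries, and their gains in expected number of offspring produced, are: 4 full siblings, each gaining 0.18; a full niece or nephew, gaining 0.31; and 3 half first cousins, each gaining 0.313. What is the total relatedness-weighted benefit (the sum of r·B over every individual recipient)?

r to a full sibling = 1/2 (full sibs share both parents — two paths of length 2: r = 2·(1/2)^2 = 1/2).
r to a full niece or nephew = 0.25 (full aunt/uncle↔niece/nephew: two paths of length 3 through the shared grandparent pair: r = 2·(1/2)^3 = 1/4).
r to a half first cousin = 1/16 (half first cousins share one grandparent — one path of length 4: r = (1/2)^4 = 1/16).
Summing one r·B term per recipient: 4·0.5·0.18 + 1·0.25·0.31 + 3·0.0625·0.313 = 0.4961875.

0.4961875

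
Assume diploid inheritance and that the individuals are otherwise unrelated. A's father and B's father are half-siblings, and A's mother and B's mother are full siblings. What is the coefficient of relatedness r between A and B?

Relatedness sums over independent paths through distinct common ancestors.
A and B are related in two ways: half first cousins through their fathers (r = 1/16) and first cousins through their mothers (r = 1/8).
r = 1/16 + 1/8 = 3/16 = 0.1875.

0.1875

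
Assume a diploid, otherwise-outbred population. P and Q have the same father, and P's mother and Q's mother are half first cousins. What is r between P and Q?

0.265625

Wright's path rule: contributions from independent ancestry routes add.
P and Q are related in two ways: half-sibs through their shared father (r = 1/4) and half second cousins through their mothers (r = 1/64).
r = 1/4 + 1/64 = 17/64 = 0.265625.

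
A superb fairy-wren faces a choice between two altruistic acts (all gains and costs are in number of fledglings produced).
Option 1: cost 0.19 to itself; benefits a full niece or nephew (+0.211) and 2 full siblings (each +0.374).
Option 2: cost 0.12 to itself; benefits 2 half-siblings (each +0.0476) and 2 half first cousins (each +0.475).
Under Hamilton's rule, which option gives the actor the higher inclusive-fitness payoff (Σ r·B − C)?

Option 1

Option 1: r to a full niece or nephew = 0.25.
Option 1: r to a full sibling = 0.5.
Option 1: Σ r·B − C = (1·0.25·0.211 + 2·0.5·0.374) − 0.19 = 0.23675.
Option 2: r to a half-sibling = 0.25.
Option 2: r to a half first cousin = 0.0625.
Option 2: Σ r·B − C = (2·0.25·0.0476 + 2·0.0625·0.475) − 0.12 = -0.036825.
Option 1 has the higher net inclusive-fitness payoff.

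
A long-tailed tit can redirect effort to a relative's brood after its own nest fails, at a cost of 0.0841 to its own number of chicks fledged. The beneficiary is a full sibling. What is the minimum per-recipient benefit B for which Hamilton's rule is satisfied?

r to a full sibling = 0.5 (full sibs share both parents — two paths of length 2: r = 2·(1/2)^2 = 1/2).
Hamilton's rule with n recipients of equal r: n·r·B > C, so B > C/(n·r) = 0.0841/(1·0.5) = 0.1682.

0.1682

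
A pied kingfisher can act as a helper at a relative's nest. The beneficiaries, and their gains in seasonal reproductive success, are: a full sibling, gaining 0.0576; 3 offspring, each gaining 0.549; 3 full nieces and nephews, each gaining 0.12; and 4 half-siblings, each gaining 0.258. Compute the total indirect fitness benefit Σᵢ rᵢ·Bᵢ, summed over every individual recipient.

r to a full sibling = 1/2 (full sibs share both parents — two paths of length 2: r = 2·(1/2)^2 = 1/2).
r to an offspring = 0.5 (one parent–offspring link: r = (1/2)^1 = 1/2).
r to a full niece or nephew = 1/4 (full aunt/uncle↔niece/nephew: two paths of length 3 through the shared grandparent pair: r = 2·(1/2)^3 = 1/4).
r to a half-sibling = 0.25 (half-sibs share one parent — one path of length 2: r = (1/2)^2 = 1/4).
Summing one r·B term per recipient: 1·0.5·0.0576 + 3·0.5·0.549 + 3·0.25·0.12 + 4·0.25·0.258 = 1.2003.

1.2003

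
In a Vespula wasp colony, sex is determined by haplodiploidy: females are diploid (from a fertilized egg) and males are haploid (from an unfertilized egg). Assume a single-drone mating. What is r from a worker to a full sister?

Haplodiploid full sisters inherit their father's entire haploid genome identically (contributing 1/2) and on average half of their mother's contribution (1/2 · 1/2 = 1/4); r = 1/2 + 1/4 = 3/4.

0.75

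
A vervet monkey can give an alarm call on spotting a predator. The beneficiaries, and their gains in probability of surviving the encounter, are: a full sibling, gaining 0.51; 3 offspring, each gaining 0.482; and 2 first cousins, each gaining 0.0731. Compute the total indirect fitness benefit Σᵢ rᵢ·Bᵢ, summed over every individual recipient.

0.996275

r to a full sibling = 1/2 (full sibs share both parents — two paths of length 2: r = 2·(1/2)^2 = 1/2).
r to an offspring = 1/2 (one parent–offspring link: r = (1/2)^1 = 1/2).
r to a first cousin = 0.125 (first cousins share one grandparent pair — two paths of length 4: r = 2·(1/2)^4 = 1/8).
Summing one r·B term per recipient: 1·0.5·0.51 + 3·0.5·0.482 + 2·0.125·0.0731 = 0.996275.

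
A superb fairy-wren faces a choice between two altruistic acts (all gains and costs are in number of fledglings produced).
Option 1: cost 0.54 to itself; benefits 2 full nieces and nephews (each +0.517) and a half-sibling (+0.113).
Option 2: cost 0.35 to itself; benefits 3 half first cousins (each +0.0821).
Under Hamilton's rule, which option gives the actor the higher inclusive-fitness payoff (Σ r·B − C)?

Option 1

Option 1: r to a full niece or nephew = 0.25.
Option 1: r to a half-sibling = 0.25.
Option 1: Σ r·B − C = (2·0.25·0.517 + 1·0.25·0.113) − 0.54 = -0.25325.
Option 2: r to a half first cousin = 0.0625.
Option 2: Σ r·B − C = (3·0.0625·0.0821) − 0.35 = -0.33460625.
Option 1 has the higher net inclusive-fitness payoff.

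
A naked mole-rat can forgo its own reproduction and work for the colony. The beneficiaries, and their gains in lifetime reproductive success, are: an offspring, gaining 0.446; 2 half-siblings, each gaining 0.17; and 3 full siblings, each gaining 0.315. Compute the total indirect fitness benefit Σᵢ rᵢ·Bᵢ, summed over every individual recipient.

r to an offspring = 1/2 (one parent–offspring link: r = (1/2)^1 = 1/2).
r to a half-sibling = 0.25 (half-sibs share one parent — one path of length 2: r = (1/2)^2 = 1/4).
r to a full sibling = 0.5 (full sibs share both parents — two paths of length 2: r = 2·(1/2)^2 = 1/2).
Summing one r·B term per recipient: 1·0.5·0.446 + 2·0.25·0.17 + 3·0.5·0.315 = 0.7805.

0.7805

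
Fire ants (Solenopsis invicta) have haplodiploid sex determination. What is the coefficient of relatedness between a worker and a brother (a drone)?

0.25

Her haploid brother carries none of their father's genes and a random half of their mother's genome; that half matches the maternal half of her own genome with probability 1/2: r = 1/2 · 1/2 = 1/4.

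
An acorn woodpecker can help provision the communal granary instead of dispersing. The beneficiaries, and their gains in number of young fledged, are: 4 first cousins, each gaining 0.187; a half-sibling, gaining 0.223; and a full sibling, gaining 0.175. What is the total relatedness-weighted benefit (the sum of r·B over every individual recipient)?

r to a first cousin = 0.125 (first cousins share one grandparent pair — two paths of length 4: r = 2·(1/2)^4 = 1/8).
r to a half-sibling = 0.25 (half-sibs share one parent — one path of length 2: r = (1/2)^2 = 1/4).
r to a full sibling = 1/2 (full sibs share both parents — two paths of length 2: r = 2·(1/2)^2 = 1/2).
Summing one r·B term per recipient: 4·0.125·0.187 + 1·0.25·0.223 + 1·0.5·0.175 = 0.23675.

0.23675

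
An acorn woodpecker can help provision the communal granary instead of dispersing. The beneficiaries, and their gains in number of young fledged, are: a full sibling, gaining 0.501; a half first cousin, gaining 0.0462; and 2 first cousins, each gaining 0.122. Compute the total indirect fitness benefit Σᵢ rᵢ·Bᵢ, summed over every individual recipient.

0.2838875

r to a full sibling = 1/2 (full sibs share both parents — two paths of length 2: r = 2·(1/2)^2 = 1/2).
r to a half first cousin = 1/16 (half first cousins share one grandparent — one path of length 4: r = (1/2)^4 = 1/16).
r to a first cousin = 1/8 (first cousins share one grandparent pair — two paths of length 4: r = 2·(1/2)^4 = 1/8).
Summing one r·B term per recipient: 1·0.5·0.501 + 1·0.0625·0.0462 + 2·0.125·0.122 = 0.2838875.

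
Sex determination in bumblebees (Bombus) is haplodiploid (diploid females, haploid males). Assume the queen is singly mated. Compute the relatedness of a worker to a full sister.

Haplodiploid full sisters inherit their father's entire haploid genome identically (contributing 1/2) and on average half of their mother's contribution (1/2 · 1/2 = 1/4); r = 1/2 + 1/4 = 3/4.

0.75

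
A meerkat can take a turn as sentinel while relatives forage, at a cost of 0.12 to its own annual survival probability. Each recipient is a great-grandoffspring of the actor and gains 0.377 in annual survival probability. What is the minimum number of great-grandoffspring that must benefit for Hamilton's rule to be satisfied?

3

r to a great-grandoffspring = 1/8 (three parent–offspring links: r = (1/2)^3 = 1/8).
Hamilton's rule: n·r·B > C  ⇒  n > C/(r·B) = 0.12/(0.125·0.377) = 2.546.
The smallest integer exceeding 2.546 is 3.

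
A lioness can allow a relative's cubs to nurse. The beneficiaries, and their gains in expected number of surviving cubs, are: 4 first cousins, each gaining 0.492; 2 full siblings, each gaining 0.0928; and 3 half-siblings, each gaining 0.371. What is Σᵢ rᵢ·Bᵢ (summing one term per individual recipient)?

r to a first cousin = 0.125 (first cousins share one grandparent pair — two paths of length 4: r = 2·(1/2)^4 = 1/8).
r to a full sibling = 0.5 (full sibs share both parents — two paths of length 2: r = 2·(1/2)^2 = 1/2).
r to a half-sibling = 1/4 (half-sibs share one parent — one path of length 2: r = (1/2)^2 = 1/4).
Summing one r·B term per recipient: 4·0.125·0.492 + 2·0.5·0.0928 + 3·0.25·0.371 = 0.61705.

0.61705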